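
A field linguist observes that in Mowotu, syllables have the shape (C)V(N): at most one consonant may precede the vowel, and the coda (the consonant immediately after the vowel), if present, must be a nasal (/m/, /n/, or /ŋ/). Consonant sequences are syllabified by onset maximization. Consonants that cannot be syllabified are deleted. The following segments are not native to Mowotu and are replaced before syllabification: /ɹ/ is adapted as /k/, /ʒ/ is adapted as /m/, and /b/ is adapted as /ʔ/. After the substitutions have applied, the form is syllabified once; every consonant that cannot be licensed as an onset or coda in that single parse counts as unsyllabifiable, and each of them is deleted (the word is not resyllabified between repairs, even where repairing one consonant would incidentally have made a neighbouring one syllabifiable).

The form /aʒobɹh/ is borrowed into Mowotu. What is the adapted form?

amo

Substitution: /ʒ/ → /m/, /b/ → /ʔ/, /ɹ/ → /k/, giving /amoʔkh/.
Under (C)V(N), the unsyllabifiable consonants are /ʔ/, /k/, /h/ (only a nasal (/m/, /n/, or /ŋ/) is licensed in coda position; onsets are limited to one consonant).
Each unlicensed consonant is deleted: /ʔ/, /k/, /h/.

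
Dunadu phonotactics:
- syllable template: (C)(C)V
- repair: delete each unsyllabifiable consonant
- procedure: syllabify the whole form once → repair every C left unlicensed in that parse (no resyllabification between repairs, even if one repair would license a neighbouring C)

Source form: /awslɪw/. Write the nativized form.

Under (C)(C)V, the unsyllabifiable consonants are /w/, /w/ (no codas are permitted; onsets may contain at most 2 consonants).
Deleting the stranded consonants removes /w/, /w/.

aslɪ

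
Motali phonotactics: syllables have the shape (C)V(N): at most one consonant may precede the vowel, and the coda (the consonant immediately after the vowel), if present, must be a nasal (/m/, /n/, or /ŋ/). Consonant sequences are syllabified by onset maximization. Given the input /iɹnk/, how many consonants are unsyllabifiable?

The consonants /ɹ/, /n/, /k/ cannot be parsed into a legal (C)V(N) syllable (only a nasal (/m/, /n/, or /ŋ/) is licensed in coda position; onsets are limited to one consonant).

3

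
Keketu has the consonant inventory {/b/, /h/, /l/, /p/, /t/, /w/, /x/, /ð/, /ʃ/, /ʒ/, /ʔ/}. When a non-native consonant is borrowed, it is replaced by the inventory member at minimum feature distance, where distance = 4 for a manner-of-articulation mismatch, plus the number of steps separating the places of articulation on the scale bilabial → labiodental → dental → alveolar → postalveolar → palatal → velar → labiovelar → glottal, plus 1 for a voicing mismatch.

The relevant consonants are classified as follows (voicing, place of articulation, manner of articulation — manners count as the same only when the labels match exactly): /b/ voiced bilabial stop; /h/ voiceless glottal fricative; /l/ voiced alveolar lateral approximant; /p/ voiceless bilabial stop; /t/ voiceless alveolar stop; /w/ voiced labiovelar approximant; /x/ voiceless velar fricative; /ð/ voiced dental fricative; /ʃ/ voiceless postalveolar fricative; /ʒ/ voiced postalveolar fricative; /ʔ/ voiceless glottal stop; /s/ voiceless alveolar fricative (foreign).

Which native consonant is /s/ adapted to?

ʃ

/ʃ/ is closest: same manner (fricative), place distance 1 (alveolar→postalveolar), same voicing; total 1. Next closest is /ð/ at distance 2.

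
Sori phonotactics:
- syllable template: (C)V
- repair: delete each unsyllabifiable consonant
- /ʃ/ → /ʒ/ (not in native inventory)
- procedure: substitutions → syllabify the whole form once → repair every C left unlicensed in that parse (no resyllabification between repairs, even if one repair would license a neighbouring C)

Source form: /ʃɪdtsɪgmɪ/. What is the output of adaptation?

Substitution: /ʃ/ → /ʒ/, giving /ʒɪdtsɪgmɪ/.
Syllabifying with onset maximization leaves /d/, /t/, /g/ stranded (no codas are permitted; onsets are limited to one consonant).
Deleting the stranded consonants removes /d/, /t/, /g/.

ʒɪsɪmɪ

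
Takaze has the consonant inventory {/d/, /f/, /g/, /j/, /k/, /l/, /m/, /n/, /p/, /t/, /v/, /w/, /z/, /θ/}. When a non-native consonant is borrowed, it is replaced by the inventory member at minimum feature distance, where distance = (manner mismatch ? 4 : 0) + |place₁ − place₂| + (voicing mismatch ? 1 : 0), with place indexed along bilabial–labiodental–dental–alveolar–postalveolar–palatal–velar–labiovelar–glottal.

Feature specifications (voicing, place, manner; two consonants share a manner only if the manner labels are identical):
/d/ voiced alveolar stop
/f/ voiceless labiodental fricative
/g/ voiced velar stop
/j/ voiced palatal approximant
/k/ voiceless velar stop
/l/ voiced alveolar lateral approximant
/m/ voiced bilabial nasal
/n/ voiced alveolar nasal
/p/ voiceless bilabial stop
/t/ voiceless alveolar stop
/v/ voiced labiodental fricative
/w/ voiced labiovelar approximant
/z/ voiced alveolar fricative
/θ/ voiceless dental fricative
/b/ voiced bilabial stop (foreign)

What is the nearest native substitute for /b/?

p

/p/ is closest: same manner (stop), place distance 0 (bilabial→bilabial), voicing differs (+1); total 1. Next closest is /d/ at distance 3.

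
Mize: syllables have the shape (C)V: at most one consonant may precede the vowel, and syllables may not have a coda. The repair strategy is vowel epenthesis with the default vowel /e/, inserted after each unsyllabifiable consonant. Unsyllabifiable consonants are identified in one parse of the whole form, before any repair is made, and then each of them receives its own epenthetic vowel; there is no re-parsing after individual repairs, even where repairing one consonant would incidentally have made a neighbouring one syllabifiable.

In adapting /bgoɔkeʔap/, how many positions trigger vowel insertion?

The unsyllabifiable consonants are /b/, /p/; each receives one epenthetic vowel.

2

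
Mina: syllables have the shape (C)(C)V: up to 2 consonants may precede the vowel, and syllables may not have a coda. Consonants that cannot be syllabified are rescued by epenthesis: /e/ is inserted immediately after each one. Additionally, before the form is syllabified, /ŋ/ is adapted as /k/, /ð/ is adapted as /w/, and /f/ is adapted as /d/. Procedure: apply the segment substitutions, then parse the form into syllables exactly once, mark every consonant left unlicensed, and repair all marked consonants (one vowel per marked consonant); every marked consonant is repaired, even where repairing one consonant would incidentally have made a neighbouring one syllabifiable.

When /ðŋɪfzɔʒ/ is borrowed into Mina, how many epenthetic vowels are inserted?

1

After substitution the input is /wkɪdzɔʒ/.
The unsyllabifiable consonants are /ʒ/; each receives one epenthetic vowel.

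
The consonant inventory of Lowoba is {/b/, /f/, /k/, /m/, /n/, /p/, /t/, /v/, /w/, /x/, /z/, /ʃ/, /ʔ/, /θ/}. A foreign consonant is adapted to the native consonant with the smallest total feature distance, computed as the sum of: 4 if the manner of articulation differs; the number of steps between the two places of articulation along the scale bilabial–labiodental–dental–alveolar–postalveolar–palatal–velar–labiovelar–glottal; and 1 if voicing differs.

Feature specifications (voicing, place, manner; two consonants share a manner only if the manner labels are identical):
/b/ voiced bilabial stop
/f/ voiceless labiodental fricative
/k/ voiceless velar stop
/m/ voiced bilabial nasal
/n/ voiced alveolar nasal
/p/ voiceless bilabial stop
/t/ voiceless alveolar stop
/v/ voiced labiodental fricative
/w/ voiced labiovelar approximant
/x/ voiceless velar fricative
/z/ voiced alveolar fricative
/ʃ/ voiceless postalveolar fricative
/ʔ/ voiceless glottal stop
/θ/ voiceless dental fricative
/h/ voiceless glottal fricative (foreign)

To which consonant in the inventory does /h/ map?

/x/ is closest: same manner (fricative), place distance 2 (glottal→velar), same voicing; total 2. Next closest is /ʃ/ at distance 4.

x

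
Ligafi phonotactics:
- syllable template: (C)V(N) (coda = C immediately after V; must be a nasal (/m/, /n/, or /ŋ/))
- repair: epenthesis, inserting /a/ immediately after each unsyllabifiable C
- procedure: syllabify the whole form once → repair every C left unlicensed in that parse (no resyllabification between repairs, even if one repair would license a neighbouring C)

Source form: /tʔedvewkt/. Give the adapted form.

Syllabifying with onset maximization leaves /t/, /d/, /w/, /k/, /t/ stranded (only a nasal (/m/, /n/, or /ŋ/) is licensed in coda position; onsets are limited to one consonant).
Each unlicensed consonant becomes the onset of a new syllable: /t/ → /ta/, /d/ → /da/, /w/ → /wa/, /k/ → /ka/, /t/ → /ta/.

taʔedavewakata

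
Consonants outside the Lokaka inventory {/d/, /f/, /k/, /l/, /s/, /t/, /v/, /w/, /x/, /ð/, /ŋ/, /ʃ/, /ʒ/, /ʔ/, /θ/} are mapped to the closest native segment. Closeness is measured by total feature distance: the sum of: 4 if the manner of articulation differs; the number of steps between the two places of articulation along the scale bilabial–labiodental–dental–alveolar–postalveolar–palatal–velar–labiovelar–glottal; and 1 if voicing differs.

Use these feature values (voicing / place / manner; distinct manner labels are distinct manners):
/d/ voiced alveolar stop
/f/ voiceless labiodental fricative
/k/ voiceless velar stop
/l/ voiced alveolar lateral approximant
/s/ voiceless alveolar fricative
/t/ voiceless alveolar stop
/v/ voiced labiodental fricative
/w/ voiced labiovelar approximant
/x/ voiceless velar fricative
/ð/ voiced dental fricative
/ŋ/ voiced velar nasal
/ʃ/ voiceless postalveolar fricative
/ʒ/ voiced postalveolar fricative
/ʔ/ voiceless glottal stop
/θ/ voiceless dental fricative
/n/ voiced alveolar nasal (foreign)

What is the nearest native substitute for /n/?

ŋ

/ŋ/ is closest: same manner (nasal), place distance 3 (alveolar→velar), same voicing; total 3. Next closest is /d/ at distance 4.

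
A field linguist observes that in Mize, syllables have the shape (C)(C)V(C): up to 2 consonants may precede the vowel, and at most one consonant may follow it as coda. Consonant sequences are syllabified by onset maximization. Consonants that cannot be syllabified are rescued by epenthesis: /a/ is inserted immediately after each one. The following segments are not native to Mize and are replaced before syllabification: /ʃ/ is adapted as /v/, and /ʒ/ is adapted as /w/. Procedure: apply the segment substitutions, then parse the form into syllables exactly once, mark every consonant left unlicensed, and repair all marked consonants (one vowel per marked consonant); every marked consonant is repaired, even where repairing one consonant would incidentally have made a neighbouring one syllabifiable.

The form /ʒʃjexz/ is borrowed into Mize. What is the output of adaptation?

Substitution: /ʒ/ → /w/, /ʃ/ → /v/, giving /wvjexz/.
The consonants /w/, /z/ cannot be parsed into a legal (C)(C)V(C) syllable (at most one coda consonant is licensed; onsets may contain at most 2 consonants).
Inserting the epenthetic vowel yields /w/ → /wa/, /z/ → /za/.

wavjexza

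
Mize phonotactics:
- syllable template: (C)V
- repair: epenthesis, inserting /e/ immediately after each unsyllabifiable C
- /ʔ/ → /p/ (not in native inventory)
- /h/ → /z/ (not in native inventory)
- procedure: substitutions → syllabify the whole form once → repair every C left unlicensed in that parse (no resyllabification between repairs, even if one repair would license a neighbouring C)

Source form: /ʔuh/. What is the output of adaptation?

Substitution: /ʔ/ → /p/, /h/ → /z/, giving /puz/.
The consonants /z/ cannot be parsed into a legal (C)V syllable (no codas are permitted; onsets are limited to one consonant).
Inserting the epenthetic vowel yields /z/ → /ze/.

puze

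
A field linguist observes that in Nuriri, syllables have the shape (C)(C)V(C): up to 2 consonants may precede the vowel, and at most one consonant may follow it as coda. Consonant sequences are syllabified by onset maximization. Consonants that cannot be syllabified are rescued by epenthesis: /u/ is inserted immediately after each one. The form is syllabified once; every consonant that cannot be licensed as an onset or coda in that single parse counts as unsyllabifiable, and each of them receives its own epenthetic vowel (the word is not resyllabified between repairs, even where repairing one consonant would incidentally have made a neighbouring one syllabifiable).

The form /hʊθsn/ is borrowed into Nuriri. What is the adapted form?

hʊθsunu

Syllabifying with onset maximization leaves /s/, /n/ stranded (at most one coda consonant is licensed; onsets may contain at most 2 consonants).
Epenthesis after each stranded consonant: /s/ → /su/, /n/ → /nu/.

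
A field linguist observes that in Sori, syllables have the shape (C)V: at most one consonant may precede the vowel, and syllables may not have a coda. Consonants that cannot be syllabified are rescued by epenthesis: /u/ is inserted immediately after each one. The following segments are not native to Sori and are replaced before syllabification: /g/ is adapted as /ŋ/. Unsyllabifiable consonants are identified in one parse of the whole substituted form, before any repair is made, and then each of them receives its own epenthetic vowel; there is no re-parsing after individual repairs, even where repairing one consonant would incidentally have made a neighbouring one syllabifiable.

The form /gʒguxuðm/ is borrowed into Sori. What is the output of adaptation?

Substitution: /g/ → /ŋ/, giving /ŋʒŋuxuðm/.
Under (C)V, the unsyllabifiable consonants are /ŋ/, /ʒ/, /ð/, /m/ (no codas are permitted; onsets are limited to one consonant).
Epenthesis after each stranded consonant: /ŋ/ → /ŋu/, /ʒ/ → /ʒu/, /ð/ → /ðu/, /m/ → /mu/.

ŋuʒuŋuxuðumu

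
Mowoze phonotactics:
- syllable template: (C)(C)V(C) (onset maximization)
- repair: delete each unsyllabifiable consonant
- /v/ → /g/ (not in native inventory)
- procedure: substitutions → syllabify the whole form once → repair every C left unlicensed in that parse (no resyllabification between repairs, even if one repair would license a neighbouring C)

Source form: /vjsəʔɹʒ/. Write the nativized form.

jsəʔ

Substitution: /v/ → /g/, giving /gjsəʔɹʒ/.
Syllabifying with onset maximization leaves /g/, /ɹ/, /ʒ/ stranded (at most one coda consonant is licensed; onsets may contain at most 2 consonants).
Deleting the stranded consonants removes /g/, /ɹ/, /ʒ/.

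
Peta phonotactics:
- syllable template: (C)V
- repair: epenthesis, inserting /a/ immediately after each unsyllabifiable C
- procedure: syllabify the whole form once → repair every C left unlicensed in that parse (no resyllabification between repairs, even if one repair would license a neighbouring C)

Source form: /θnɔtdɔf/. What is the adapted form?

The consonants /θ/, /t/, /f/ cannot be parsed into a legal (C)V syllable (no codas are permitted; onsets are limited to one consonant).
Each unlicensed consonant becomes the onset of a new syllable: /θ/ → /θa/, /t/ → /ta/, /f/ → /fa/.

θanɔtadɔfa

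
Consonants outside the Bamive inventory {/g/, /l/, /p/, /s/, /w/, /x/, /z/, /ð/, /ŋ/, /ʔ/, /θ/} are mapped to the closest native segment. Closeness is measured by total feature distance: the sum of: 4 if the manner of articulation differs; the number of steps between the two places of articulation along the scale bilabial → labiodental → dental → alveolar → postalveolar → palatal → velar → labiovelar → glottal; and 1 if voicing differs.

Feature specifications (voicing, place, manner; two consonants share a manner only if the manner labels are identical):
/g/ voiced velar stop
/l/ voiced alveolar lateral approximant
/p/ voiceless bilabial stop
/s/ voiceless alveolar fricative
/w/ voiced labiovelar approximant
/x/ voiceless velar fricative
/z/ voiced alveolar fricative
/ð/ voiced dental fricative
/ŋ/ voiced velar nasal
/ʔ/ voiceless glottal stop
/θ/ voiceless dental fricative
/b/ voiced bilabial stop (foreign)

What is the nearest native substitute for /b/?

/p/ is closest: same manner (stop), place distance 0 (bilabial→bilabial), voicing differs (+1); total 1. Next closest is /g/ at distance 6.

p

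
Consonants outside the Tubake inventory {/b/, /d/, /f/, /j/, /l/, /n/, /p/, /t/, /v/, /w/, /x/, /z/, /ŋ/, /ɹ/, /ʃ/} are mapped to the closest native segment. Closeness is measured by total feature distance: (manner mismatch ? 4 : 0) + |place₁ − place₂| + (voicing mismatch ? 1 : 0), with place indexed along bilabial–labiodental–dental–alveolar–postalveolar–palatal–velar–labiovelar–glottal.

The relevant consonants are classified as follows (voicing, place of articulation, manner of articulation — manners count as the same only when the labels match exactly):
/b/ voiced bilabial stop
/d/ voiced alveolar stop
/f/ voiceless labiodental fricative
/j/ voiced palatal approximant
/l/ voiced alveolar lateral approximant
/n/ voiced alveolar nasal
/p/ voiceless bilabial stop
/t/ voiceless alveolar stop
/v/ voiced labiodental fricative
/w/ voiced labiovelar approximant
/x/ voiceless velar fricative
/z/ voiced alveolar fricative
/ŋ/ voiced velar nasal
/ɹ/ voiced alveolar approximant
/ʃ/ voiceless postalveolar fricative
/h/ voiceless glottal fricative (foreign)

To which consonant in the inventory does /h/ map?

/x/ is closest: same manner (fricative), place distance 2 (glottal→velar), same voicing; total 2. Next closest is /ʃ/ at distance 4.

x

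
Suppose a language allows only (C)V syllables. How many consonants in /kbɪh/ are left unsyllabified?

2

Syllabifying with onset maximization leaves /k/, /h/ stranded (no codas are permitted; onsets are limited to one consonant).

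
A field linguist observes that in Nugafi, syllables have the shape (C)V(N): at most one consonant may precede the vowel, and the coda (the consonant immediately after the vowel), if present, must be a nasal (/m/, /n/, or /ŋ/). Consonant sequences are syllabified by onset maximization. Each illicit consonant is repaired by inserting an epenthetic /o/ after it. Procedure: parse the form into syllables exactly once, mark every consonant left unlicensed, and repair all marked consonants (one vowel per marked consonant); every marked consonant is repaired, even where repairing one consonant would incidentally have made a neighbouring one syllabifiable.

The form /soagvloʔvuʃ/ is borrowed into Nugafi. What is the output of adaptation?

Syllabifying with onset maximization leaves /g/, /v/, /ʔ/, /ʃ/ stranded (only a nasal (/m/, /n/, or /ŋ/) is licensed in coda position; onsets are limited to one consonant).
Each unlicensed consonant becomes the onset of a new syllable: /g/ → /go/, /v/ → /vo/, /ʔ/ → /ʔo/, /ʃ/ → /ʃo/.

soagovoloʔovuʃo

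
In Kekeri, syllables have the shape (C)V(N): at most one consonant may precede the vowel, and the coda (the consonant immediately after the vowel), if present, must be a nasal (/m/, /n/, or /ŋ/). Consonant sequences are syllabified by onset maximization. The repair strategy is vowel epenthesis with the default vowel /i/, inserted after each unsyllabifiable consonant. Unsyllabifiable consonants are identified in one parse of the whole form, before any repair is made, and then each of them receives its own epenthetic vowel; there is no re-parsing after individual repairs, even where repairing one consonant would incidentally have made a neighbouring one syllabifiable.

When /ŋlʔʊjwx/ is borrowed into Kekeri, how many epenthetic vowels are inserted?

5

The unsyllabifiable consonants are /ŋ/, /l/, /j/, /w/, /x/; each receives one epenthetic vowel.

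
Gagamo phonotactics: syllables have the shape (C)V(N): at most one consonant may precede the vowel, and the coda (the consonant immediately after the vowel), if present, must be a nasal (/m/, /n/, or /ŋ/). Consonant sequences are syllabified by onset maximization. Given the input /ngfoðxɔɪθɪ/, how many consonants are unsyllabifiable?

3

Syllabifying with onset maximization leaves /n/, /g/, /ð/ stranded (only a nasal (/m/, /n/, or /ŋ/) is licensed in coda position; onsets are limited to one consonant).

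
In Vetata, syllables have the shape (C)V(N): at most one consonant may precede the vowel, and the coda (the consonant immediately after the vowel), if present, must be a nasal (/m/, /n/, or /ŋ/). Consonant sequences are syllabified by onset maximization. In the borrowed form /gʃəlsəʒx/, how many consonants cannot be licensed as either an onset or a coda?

Syllabifying with onset maximization leaves /g/, /l/, /ʒ/, /x/ stranded (only a nasal (/m/, /n/, or /ŋ/) is licensed in coda position; onsets are limited to one consonant).

4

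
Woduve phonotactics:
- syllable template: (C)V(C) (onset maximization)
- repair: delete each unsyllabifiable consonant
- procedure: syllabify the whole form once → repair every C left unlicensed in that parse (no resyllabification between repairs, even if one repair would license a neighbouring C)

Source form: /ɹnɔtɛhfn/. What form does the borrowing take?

Under (C)V(C), the unsyllabifiable consonants are /ɹ/, /f/, /n/ (at most one coda consonant is licensed; onsets are limited to one consonant).
Deleting the stranded consonants removes /ɹ/, /f/, /n/.

nɔtɛh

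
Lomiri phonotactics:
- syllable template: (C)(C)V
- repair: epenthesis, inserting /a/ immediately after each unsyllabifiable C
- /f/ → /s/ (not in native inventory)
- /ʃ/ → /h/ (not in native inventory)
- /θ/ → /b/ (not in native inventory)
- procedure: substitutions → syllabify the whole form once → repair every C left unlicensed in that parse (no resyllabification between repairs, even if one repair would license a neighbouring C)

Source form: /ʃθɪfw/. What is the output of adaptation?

Substitution: /ʃ/ → /h/, /θ/ → /b/, /f/ → /s/, giving /hbɪsw/.
The consonants /s/, /w/ cannot be parsed into a legal (C)(C)V syllable (no codas are permitted; onsets may contain at most 2 consonants).
Each unlicensed consonant becomes the onset of a new syllable: /s/ → /sa/, /w/ → /wa/.

hbɪsawa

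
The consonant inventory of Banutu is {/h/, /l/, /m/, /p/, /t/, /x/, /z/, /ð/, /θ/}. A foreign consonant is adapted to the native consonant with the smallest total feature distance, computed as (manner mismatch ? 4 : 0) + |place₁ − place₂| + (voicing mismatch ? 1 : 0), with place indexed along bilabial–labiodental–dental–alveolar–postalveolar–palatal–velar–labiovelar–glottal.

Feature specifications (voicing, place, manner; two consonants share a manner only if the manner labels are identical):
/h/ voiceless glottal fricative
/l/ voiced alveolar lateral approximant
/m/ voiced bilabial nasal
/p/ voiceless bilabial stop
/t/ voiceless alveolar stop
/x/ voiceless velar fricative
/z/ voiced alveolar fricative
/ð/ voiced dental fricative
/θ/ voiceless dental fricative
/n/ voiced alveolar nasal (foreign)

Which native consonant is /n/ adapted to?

m

/m/ is closest: same manner (nasal), place distance 3 (alveolar→bilabial), same voicing; total 3. Next closest is /l/ at distance 4.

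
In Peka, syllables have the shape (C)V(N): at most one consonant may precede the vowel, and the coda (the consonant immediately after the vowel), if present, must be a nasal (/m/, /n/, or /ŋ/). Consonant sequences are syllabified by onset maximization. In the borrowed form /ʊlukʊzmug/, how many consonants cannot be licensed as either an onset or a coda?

Under (C)V(N), the unsyllabifiable consonants are /z/, /g/ (only a nasal (/m/, /n/, or /ŋ/) is licensed in coda position; onsets are limited to one consonant).

2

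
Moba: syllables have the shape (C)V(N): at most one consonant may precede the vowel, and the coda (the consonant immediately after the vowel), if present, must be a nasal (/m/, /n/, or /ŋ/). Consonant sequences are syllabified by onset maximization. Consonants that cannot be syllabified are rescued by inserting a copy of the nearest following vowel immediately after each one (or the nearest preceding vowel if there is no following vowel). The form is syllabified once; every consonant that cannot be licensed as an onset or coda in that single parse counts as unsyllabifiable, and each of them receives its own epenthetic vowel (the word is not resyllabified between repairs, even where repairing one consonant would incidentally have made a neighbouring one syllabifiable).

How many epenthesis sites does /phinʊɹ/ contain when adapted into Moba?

The unsyllabifiable consonants are /p/, /ɹ/; each receives one epenthetic vowel.

2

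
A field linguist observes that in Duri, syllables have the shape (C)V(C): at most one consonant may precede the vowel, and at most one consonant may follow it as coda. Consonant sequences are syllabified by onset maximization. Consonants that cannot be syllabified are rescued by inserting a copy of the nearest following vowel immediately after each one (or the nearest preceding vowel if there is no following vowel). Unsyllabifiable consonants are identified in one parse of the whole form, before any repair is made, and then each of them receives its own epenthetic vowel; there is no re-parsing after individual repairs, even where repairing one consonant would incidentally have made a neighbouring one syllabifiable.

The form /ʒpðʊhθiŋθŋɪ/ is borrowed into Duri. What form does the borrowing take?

The consonants /ʒ/, /p/, /θ/ cannot be parsed into a legal (C)V(C) syllable (at most one coda consonant is licensed; onsets are limited to one consonant).
Each unlicensed consonant becomes the onset of a new syllable: /ʒ/ → /ʒʊ/, /p/ → /pʊ/, /θ/ → /θɪ/.

ʒʊpʊðʊhθiŋθɪŋɪ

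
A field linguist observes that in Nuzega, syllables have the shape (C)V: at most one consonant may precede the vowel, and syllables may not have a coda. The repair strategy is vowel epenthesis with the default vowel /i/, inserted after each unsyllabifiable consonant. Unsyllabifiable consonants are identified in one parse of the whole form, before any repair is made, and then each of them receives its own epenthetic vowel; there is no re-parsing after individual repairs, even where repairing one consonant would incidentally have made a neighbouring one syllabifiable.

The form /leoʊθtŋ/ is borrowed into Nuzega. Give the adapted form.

Syllabifying with onset maximization leaves /θ/, /t/, /ŋ/ stranded (no codas are permitted; onsets are limited to one consonant).
Each unlicensed consonant becomes the onset of a new syllable: /θ/ → /θi/, /t/ → /ti/, /ŋ/ → /ŋi/.

leoʊθitiŋi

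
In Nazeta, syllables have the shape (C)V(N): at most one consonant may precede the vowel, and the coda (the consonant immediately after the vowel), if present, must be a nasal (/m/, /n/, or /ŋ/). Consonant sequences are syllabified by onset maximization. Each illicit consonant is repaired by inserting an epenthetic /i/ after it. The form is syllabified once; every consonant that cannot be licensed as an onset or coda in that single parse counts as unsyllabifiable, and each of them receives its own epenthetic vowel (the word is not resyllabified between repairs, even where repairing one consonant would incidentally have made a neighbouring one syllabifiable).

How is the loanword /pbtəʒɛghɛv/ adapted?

The consonants /p/, /b/, /g/, /v/ cannot be parsed into a legal (C)V(N) syllable (only a nasal (/m/, /n/, or /ŋ/) is licensed in coda position; onsets are limited to one consonant).
Inserting the epenthetic vowel yields /p/ → /pi/, /b/ → /bi/, /g/ → /gi/, /v/ → /vi/.

pibitəʒɛgihɛvi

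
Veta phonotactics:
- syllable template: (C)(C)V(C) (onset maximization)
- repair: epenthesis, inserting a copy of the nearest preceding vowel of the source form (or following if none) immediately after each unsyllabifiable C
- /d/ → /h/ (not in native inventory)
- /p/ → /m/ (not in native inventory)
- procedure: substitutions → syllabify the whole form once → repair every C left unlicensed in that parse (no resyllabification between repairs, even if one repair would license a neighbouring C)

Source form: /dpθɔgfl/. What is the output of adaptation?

hɔmθɔgfɔlɔ

Substitution: /d/ → /h/, /p/ → /m/, giving /hmθɔgfl/.
Syllabifying with onset maximization leaves /h/, /f/, /l/ stranded (at most one coda consonant is licensed; onsets may contain at most 2 consonants).
Epenthesis after each stranded consonant: /h/ → /hɔ/, /f/ → /fɔ/, /l/ → /lɔ/.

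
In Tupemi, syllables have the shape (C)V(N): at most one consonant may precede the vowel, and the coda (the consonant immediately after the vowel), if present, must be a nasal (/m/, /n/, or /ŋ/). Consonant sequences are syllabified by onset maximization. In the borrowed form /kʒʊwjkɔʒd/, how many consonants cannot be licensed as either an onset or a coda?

Under (C)V(N), the unsyllabifiable consonants are /k/, /w/, /j/, /ʒ/, /d/ (only a nasal (/m/, /n/, or /ŋ/) is licensed in coda position; onsets are limited to one consonant).

5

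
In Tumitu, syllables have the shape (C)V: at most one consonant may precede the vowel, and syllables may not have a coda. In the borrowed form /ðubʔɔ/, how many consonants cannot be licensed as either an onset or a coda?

Syllabifying with onset maximization leaves /b/ stranded (no codas are permitted; onsets are limited to one consonant).

1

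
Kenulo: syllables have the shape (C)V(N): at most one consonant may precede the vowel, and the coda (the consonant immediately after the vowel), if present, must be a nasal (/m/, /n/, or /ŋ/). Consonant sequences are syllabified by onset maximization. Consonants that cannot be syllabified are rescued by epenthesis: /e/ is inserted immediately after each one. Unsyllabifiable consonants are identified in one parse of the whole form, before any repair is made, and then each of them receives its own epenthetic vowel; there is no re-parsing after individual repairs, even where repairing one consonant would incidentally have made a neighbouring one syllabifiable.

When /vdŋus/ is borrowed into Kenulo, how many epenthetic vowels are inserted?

3

The unsyllabifiable consonants are /v/, /d/, /s/; each receives one epenthetic vowel.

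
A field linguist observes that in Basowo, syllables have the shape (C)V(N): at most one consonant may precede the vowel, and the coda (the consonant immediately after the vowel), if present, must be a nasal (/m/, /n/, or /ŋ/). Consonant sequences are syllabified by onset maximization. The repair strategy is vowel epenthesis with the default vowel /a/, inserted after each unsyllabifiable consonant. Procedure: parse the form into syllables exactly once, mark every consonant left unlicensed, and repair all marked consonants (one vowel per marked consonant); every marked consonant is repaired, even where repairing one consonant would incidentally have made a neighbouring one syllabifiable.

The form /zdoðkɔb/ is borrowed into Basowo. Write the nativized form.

zadoðakɔba

The consonants /z/, /ð/, /b/ cannot be parsed into a legal (C)V(N) syllable (only a nasal (/m/, /n/, or /ŋ/) is licensed in coda position; onsets are limited to one consonant).
Each unlicensed consonant becomes the onset of a new syllable: /z/ → /za/, /ð/ → /ða/, /b/ → /ba/.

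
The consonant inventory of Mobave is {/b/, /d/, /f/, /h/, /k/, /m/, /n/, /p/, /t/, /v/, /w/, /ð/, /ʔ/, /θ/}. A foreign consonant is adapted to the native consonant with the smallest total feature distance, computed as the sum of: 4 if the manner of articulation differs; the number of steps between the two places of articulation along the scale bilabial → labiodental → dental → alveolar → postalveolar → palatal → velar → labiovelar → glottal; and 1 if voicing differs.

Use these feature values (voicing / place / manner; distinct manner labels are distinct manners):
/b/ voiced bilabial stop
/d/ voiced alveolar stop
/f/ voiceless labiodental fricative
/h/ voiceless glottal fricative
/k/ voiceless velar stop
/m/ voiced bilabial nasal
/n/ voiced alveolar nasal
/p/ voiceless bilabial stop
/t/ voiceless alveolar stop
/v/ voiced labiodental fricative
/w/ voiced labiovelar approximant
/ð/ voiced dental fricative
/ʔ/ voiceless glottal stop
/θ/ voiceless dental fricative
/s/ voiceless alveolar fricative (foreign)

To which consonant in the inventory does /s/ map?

θ

/θ/ is closest: same manner (fricative), place distance 1 (alveolar→dental), same voicing; total 1. Next closest is /f/ at distance 2.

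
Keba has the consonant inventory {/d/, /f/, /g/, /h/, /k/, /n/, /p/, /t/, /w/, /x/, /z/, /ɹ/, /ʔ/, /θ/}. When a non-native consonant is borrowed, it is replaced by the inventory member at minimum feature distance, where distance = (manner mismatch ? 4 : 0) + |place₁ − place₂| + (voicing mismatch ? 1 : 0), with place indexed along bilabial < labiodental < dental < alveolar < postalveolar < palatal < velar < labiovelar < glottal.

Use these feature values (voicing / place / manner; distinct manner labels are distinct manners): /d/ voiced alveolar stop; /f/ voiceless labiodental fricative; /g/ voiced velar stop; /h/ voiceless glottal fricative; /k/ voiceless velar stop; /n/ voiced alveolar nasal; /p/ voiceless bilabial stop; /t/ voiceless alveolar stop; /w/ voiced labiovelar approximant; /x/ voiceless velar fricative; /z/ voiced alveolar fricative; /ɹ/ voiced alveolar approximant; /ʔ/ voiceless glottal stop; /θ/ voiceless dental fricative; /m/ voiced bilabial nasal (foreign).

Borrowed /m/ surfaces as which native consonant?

/n/ is closest: same manner (nasal), place distance 3 (bilabial→alveolar), same voicing; total 3. Next closest is /p/ at distance 5.

n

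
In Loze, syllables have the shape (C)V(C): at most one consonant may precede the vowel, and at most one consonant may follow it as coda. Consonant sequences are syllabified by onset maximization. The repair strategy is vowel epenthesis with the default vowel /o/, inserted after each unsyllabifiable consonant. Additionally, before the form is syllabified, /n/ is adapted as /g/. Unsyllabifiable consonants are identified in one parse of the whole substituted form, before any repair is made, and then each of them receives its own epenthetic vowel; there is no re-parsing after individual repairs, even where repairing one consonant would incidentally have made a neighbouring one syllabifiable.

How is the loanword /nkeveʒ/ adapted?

gokeveʒ

Substitution: /n/ → /g/, giving /gkeveʒ/.
Under (C)V(C), the unsyllabifiable consonants are /g/ (at most one coda consonant is licensed; onsets are limited to one consonant).
Each unlicensed consonant becomes the onset of a new syllable: /g/ → /go/.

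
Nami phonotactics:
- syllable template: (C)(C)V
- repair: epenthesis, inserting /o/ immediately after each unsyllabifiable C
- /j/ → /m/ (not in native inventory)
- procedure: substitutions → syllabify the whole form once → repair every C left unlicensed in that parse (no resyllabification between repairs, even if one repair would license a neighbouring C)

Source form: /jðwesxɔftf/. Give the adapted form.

moðwesxɔfotofo

Substitution: /j/ → /m/, giving /mðwesxɔftf/.
Under (C)(C)V, the unsyllabifiable consonants are /m/, /f/, /t/, /f/ (no codas are permitted; onsets may contain at most 2 consonants).
Inserting the epenthetic vowel yields /m/ → /mo/, /f/ → /fo/, /t/ → /to/, /f/ → /fo/.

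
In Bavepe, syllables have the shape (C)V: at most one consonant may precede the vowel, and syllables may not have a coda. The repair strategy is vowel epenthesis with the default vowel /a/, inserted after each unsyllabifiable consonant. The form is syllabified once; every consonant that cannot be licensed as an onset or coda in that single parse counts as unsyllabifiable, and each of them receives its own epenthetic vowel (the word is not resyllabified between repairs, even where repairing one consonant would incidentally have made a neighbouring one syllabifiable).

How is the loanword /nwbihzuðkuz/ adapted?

Under (C)V, the unsyllabifiable consonants are /n/, /w/, /h/, /ð/, /z/ (no codas are permitted; onsets are limited to one consonant).
Epenthesis after each stranded consonant: /n/ → /na/, /w/ → /wa/, /h/ → /ha/, /ð/ → /ða/, /z/ → /za/.

nawabihazuðakuza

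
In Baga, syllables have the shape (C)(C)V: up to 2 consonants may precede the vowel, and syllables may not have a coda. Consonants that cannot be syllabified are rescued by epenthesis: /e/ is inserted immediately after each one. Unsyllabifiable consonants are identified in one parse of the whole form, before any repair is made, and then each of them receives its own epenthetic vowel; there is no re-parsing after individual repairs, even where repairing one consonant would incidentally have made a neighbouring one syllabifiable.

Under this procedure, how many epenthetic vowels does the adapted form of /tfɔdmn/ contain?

The unsyllabifiable consonants are /d/, /m/, /n/; each receives one epenthetic vowel.

3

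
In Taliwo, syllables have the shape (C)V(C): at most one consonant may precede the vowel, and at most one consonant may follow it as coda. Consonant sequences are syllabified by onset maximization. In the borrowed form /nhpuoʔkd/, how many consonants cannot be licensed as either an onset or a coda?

4

Syllabifying with onset maximization leaves /n/, /h/, /k/, /d/ stranded (at most one coda consonant is licensed; onsets are limited to one consonant).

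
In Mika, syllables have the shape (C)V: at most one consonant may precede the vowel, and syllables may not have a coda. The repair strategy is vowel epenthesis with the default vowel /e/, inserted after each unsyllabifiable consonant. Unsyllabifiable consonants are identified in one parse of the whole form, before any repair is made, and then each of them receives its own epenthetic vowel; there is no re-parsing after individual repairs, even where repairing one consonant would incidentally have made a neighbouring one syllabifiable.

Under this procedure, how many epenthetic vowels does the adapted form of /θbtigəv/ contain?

The unsyllabifiable consonants are /θ/, /b/, /v/; each receives one epenthetic vowel.

3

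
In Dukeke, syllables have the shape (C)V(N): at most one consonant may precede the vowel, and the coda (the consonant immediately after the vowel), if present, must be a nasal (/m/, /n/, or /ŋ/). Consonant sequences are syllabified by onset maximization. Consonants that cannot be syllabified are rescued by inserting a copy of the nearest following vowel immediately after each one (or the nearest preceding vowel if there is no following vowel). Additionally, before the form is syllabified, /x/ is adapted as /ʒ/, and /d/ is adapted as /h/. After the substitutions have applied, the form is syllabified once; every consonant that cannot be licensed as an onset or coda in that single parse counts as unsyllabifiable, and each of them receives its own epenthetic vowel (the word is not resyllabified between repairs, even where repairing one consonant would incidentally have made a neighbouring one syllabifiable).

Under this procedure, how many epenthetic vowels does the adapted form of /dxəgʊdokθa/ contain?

After substitution the input is /hʒəgʊhokθa/.
The unsyllabifiable consonants are /h/, /k/; each receives one epenthetic vowel.

2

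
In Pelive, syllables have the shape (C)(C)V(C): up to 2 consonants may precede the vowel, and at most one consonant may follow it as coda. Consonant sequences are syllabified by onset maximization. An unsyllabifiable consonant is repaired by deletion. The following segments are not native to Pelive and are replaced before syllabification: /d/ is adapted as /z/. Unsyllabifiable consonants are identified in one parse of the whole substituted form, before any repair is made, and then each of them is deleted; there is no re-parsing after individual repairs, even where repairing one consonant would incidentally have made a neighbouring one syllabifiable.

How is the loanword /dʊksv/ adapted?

zʊk

Substitution: /d/ → /z/, giving /zʊksv/.
Syllabifying with onset maximization leaves /s/, /v/ stranded (at most one coda consonant is licensed; onsets may contain at most 2 consonants).
Each unlicensed consonant is deleted: /s/, /v/.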